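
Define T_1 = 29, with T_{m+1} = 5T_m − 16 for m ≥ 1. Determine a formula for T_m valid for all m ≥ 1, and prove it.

Claim: T_m = 5^{m+1} + 4.

Base case: T_1 = 29, and 5^{1+1} + 4 = 25 + 4 = 29.
Assume T_j = 5^{j+1} + 4 for some j ≥ 1.
Then T_{j+1} = 5T_j − 16 = 5·(5^{j+1} + 4) − 16 = 5^{j+2} + 20 − 16 = 5^{j+2} + 4.
This completes the inductive step, so T_m = 5^{m+1} + 4 for all m ≥ 1.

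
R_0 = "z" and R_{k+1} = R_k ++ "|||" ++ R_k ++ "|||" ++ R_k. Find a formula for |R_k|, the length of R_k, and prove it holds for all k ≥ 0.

Claim: |R_k| = 4·3^k − 3.

Base case: |R_0| = 1, and 4·3^0 − 3 = 1.
Assume |R_r| = 4·3^r − 3.
Then |R_{r+1}| = 3|R_r| + 6 = 3(4·3^r − 3) + 6 = 4·3^{r+1} − 9 + 6 = 4·3^{r+1} − 3.
This completes the inductive step, so |R_k| = 4·3^k − 3 for all k ≥ 0.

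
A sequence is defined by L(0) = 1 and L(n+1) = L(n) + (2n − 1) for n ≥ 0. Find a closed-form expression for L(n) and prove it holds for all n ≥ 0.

Claim: L(n) = n^2 − 2n + 1.

Base case: L(0) = 1, and 0^2 − 2·0 + 1 = 1.
Assume L(r) = r^2 − 2r + 1.
Then L(r+1) = L(r) + (2r − 1) = (r^2 − 2r + 1) + (2r − 1) = r^2,
and (r+1)^2 − 2·(r+1) + 1 = r^2.
Hence L(n) = n^2 − 2n + 1 for every n ≥ 0, by induction.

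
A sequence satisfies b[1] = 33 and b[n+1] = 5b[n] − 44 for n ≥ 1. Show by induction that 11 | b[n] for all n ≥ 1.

Base case: b[1] = 33 = 11·3, so 11 | b[1].
Assume 11 | b[m], so b[m] = 11t for some integer t.
Then b[m+1] = 5b[m] − 44 = 5·(11t) − 44 = 11(5t − 4), so 11 | b[m+1].
By induction, 11 | b[n] for all n ≥ 1.

11 | b[n]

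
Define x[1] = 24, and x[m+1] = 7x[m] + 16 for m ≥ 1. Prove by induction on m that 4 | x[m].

Base case: x[1] = 24 = 4·6, so 4 | x[1].
Assume 4 | x[k], so x[k] = 4t for some integer t.
Then x[k+1] = 7x[k] + 16 = 7·(4t) + 16 = 4(7t + 4), so 4 | x[k+1].
This completes the inductive step, so 4 | x[m] for all m ≥ 1.

4 | x[m]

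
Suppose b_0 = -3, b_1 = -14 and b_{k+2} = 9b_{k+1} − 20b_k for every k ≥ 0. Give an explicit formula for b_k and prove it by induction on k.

Claim: b_k = -4^k − 2·5^k.

Base cases: b_0 = -3 and -4^0 − 2·5^0 = -3; b_1 = -14 and -4^1 − 2·5^1 = -14.
Assume b_j = -4^j − 2·5^j for all 0 ≤ j ≤ r, where r ≥ 1.
Then b_{r+1} = 9b_r − 20b_{r−1} = 9·(-4^r − 2·5^r) − 20·(-4^{r−1} − 2·5^{r−1}) = -(9·4 − 20)4^{r−1} − 2·(9·5 − 20)5^{r−1} = -16·4^{r−1} − 50·5^{r−1} = -4^{r+1} − 2·5^{r+1}.
So the formula holds for r+1, and by strong induction b_k = -4^k − 2·5^k for all k ≥ 0.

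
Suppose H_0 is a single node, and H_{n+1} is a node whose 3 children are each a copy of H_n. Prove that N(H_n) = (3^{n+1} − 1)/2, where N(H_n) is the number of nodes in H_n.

Base case: N(H_0) = 1, and (3^{0+1} − 1)/2 = 1.
Assume N(H_m) = (3^{m+1} − 1)/2.
Then N(H_{m+1}) = 1 + 3N(H_m) = 1 + 3·(3^{m+1} − 1)/2 = 1 + (3^{m+2} − 3)/2 = (2 + 3^{m+2} − 3)/2 = (3^{m+2} − 1)/2.
This completes the inductive step, so N(H_n) = (3^{n+1} − 1)/2 for all n ≥ 0.

N(H_n) = (3^{n+1} − 1)/2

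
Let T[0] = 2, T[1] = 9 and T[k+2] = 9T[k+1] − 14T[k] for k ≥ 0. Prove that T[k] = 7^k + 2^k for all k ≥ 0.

Base cases: T[0] = 2 and 7^0 + 2^0 = 2; T[1] = 9 and 7^1 + 2^1 = 9.
Assume T[j] = 7^j + 2^j for all 0 ≤ j ≤ r, where r ≥ 1.
Then T[r+1] = 9T[r] − 14T[r−1] = 9·(7^r + 2^r) − 14·(7^{r−1} + 2^{r−1}) = (9·7 − 14)7^{r−1} + (9·2 − 14)2^{r−1} = 49·7^{r−1} + 4·2^{r−1} = 7^{r+1} + 2^{r+1}.
This completes the inductive step, so T[k] = 7^k + 2^k for all k ≥ 0.

T[k] = 7^k + 2^k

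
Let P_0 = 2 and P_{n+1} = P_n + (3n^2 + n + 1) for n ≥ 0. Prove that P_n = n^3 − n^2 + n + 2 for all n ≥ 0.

Base case: P_0 = 2, and 0^3 − 0^2 + 0 + 2 = 2.
Assume P_r = r^3 − r^2 + r + 2.
Then P_{r+1} = P_r + (3r^2 + r + 1) = (r^3 − r^2 + r + 2) + (3r^2 + r + 1) = r^3 + 2r^2 + 2r + 3,
and (r+1)^3 − (r+1)^2 + (r+1) + 2 = r^3 + 2r^2 + 2r + 3.
By induction, P_n = n^3 − n^2 + n + 2 for all n ≥ 0.

P_n = n^3 − n^2 + n + 2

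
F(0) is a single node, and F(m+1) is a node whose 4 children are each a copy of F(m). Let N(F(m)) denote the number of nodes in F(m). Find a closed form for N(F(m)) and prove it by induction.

Claim: N(F(m)) = (4^{m+1} − 1)/3.

Base case: N(F(0)) = 1, and (4^{0+1} − 1)/3 = 1.
Assume N(F(j)) = (4^{j+1} − 1)/3.
Then N(F(j+1)) = 1 + 4N(F(j)) = 1 + 4·(4^{j+1} − 1)/3 = 1 + (4^{j+2} − 4)/3 = (3 + 4^{j+2} − 4)/3 = (4^{j+2} − 1)/3.
By induction, N(F(m)) = (4^{m+1} − 1)/3 for all m ≥ 0.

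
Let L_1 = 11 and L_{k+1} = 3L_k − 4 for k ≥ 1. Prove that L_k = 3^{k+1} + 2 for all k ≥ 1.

Base case: L_1 = 11, and 3^{1+1} + 2 = 9 + 2 = 11.
Assume L_j = 3^{j+1} + 2 for some j ≥ 1.
Then L_{j+1} = 3L_j − 4 = 3·(3^{j+1} + 2) − 4 = 3^{j+2} + 6 − 4 = 3^{j+2} + 2.
Hence L_k = 3^{k+1} + 2 for every k ≥ 1, by induction.

L_k = 3^{k+1} + 2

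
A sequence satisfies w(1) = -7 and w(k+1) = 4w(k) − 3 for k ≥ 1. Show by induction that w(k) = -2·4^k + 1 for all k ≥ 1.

Base case: w(1) = -7, and -2·4^1 + 1 = -8 + 1 = -7.
Assume w(j) = -2·4^j + 1 for some j ≥ 1.
Then w(j+1) = 4w(j) − 3 = 4·(-2·4^j + 1) − 3 = -8·4^j + 4 − 3 = -2·4^{j+1} + 1.
So the formula holds for j+1, and by induction w(k) = -2·4^k + 1 for all k ≥ 1.

w(k) = -2·4^k + 1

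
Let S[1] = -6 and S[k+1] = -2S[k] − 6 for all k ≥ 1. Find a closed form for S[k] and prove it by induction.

Claim: S[k] = 2·(-2)^k − 2.

Base case: S[1] = -6, and 2·(-2)^1 − 2 = -4 − 2 = -6.
Assume S[j] = 2·(-2)^j − 2 for some j ≥ 1.
Then S[j+1] = -2S[j] − 6 = -2·(2·(-2)^j − 2) − 6 = -4·(-2)^j + 4 − 6 = 2·(-2)^{j+1} − 2.
Hence S[k] = 2·(-2)^k − 2 for every k ≥ 1, by induction.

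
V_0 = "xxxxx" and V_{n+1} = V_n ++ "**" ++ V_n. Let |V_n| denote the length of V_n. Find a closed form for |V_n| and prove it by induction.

Claim: |V_n| = 7·2^n − 2.

Base case: |V_0| = 5, and 7·2^0 − 2 = 5.
Assume |V_k| = 7·2^k − 2.
Then |V_{k+1}| = |V_k| + 2 + |V_k| = 2|V_k| + 2 = 2(7·2^k − 2) + 2 = 7·2^{k+1} − 4 + 2 = 7·2^{k+1} − 2.
So the formula holds for k+1, and by induction |V_n| = 7·2^n − 2 for all n ≥ 0.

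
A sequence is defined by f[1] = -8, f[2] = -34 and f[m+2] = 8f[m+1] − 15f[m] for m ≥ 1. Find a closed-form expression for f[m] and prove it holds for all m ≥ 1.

Claim: f[m] = -5^m − 3^m.

Base cases: f[1] = -8 and -5^1 − 3^1 = -8; f[2] = -34 and -5^2 − 3^2 = -34.
Assume f[j] = -5^j − 3^j for all 1 ≤ j ≤ k, where k ≥ 2.
Then f[k+1] = 8f[k] − 15f[k−1] = 8·(-5^k − 3^k) − 15·(-5^{k−1} − 3^{k−1}) = -(8·5 − 15)5^{k−1} − (8·3 − 15)3^{k−1} = -25·5^{k−1} − 9·3^{k−1} = -5^{k+1} − 3^{k+1}.
By strong induction, f[m] = -5^m − 3^m for all m ≥ 1.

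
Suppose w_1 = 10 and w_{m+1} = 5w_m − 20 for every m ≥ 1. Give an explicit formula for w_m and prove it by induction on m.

Claim: w_m = 5^m + 5.

Base case: w_1 = 10, and 5^1 + 5 = 5 + 5 = 10.
Assume w_k = 5^k + 5 for some k ≥ 1.
Then w_{k+1} = 5w_k − 20 = 5·(5^k + 5) − 20 = 5^{k+1} + 25 − 20 = 5^{k+1} + 5.
Hence w_m = 5^m + 5 for every m ≥ 1, by induction.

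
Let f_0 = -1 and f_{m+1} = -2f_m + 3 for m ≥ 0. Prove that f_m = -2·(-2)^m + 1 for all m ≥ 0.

Base case: f_0 = -1, and -2·(-2)^0 + 1 = -2 + 1 = -1.
Assume f_r = -2·(-2)^r + 1 for some r ≥ 0.
Then f_{r+1} = -2f_r + 3 = -2·(-2·(-2)^r + 1) + 3 = 4·(-2)^r − 2 + 3 = -2·(-2)^{r+1} + 1.
Hence f_m = -2·(-2)^m + 1 for every m ≥ 0, by induction.

f_m = -2·(-2)^m + 1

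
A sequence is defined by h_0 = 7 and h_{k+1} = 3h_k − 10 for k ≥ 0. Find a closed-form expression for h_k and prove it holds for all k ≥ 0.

Claim: h_k = 2·3^k + 5.

Base case: h_0 = 7, and 2·3^0 + 5 = 2 + 5 = 7.
Assume h_j = 2·3^j + 5 for some j ≥ 0.
Then h_{j+1} = 3h_j − 10 = 3·(2·3^j + 5) − 10 = 6·3^j + 15 − 10 = 2·3^{j+1} + 5.
By induction, h_k = 2·3^k + 5 for all k ≥ 0.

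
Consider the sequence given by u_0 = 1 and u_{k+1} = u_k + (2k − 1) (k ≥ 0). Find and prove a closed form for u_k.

Claim: u_k = k^2 − 2k + 1.

Base case: u_0 = 1, and 0^2 − 2·0 + 1 = 1.
Assume u_m = m^2 − 2m + 1.
Then u_{m+1} = u_m + (2m − 1) = (m^2 − 2m + 1) + (2m − 1) = m^2,
and (m+1)^2 − 2·(m+1) + 1 = m^2.
By induction, u_k = k^2 − 2k + 1 for all k ≥ 0.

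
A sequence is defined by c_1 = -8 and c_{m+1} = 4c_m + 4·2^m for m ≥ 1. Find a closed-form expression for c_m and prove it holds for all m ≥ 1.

Claim: c_m = -4^m − 2·2^m.

Base case: c_1 = -8, and -4^1 − 2·2^1 = -4 − 4 = -8.
Assume c_r = -4^r − 2·2^r for some r ≥ 1.
Then c_{r+1} = 4c_r + 4·2^r = 4·(-4^r − 2·2^r) + 4·2^r = -4^{r+1} − 8·2^r + 4·2^r = -4^{r+1} − 4·2^r = -4^{r+1} − 2·2^{r+1}.
This completes the inductive step, so c_m = -4^m − 2·2^m for all m ≥ 1.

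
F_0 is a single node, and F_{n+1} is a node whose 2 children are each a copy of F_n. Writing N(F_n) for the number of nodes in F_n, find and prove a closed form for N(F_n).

Claim: N(F_n) = 2^{n+1} − 1.

Base case: N(F_0) = 1, and 2^{0+1} − 1 = 1.
Assume N(F_j) = 2^{j+1} − 1.
Then N(F_{j+1}) = 1 + 2N(F_j) = 1 + 2(2^{j+1} − 1) = 2^{j+2} − 2 + 1 = 2^{j+2} − 1.
So the formula holds for j+1, and by induction N(F_n) = 2^{n+1} − 1 for all n ≥ 0.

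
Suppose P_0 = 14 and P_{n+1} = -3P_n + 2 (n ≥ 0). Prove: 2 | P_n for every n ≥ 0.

Base case: P_0 = 14 = 2·7, so 2 | P_0.
Assume 2 | P_r, so P_r = 2t for some integer t.
Then P_{r+1} = -3P_r + 2 = -3·(2t) + 2 = 2(-3t + 1), so 2 | P_{r+1}.
Hence 2 | P_n for every n ≥ 0, by induction.

2 | P_n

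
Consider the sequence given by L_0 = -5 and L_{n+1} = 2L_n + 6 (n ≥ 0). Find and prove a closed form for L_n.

Claim: L_n = 2^n − 6.

Base case: L_0 = -5, and 2^0 − 6 = 1 − 6 = -5.
Assume L_j = 2^j − 6 for some j ≥ 0.
Then L_{j+1} = 2L_j + 6 = 2·(2^j − 6) + 6 = 2^{j+1} − 12 + 6 = 2^{j+1} − 6.
This completes the inductive step, so L_n = 2^n − 6 for all n ≥ 0.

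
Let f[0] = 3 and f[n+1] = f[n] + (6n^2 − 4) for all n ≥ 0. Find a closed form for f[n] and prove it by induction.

Claim: f[n] = 2n^3 − 3n^2 − 3n + 3.

Base case: f[0] = 3, and 2·0^3 − 3·0^2 − 3·0 + 3 = 3.
Assume f[j] = 2j^3 − 3j^2 − 3j + 3.
Then f[j+1] = f[j] + (6j^2 − 4) = (2j^3 − 3j^2 − 3j + 3) + (6j^2 − 4) = 2j^3 + 3j^2 − 3j − 1,
and 2·(j+1)^3 − 3·(j+1)^2 − 3·(j+1) + 3 = 2j^3 + 3j^2 − 3j − 1.
By induction, f[n] = 2n^3 − 3n^2 − 3n + 3 for all n ≥ 0.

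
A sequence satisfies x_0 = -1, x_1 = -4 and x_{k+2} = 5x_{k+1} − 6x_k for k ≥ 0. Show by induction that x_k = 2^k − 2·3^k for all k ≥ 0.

Base cases: x_0 = -1 and 2^0 − 2·3^0 = -1; x_1 = -4 and 2^1 − 2·3^1 = -4.
Assume x_j = 2^j − 2·3^j for all 0 ≤ j ≤ r, where r ≥ 1.
Then x_{r+1} = 5x_r − 6x_{r−1} = 5·(2^r − 2·3^r) − 6·(2^{r−1} − 2·3^{r−1}) = (5·2 − 6)2^{r−1} − 2·(5·3 − 6)3^{r−1} = 4·2^{r−1} − 18·3^{r−1} = 2^{r+1} − 2·3^{r+1}.
So the formula holds for r+1, and by strong induction x_k = 2^k − 2·3^k for all k ≥ 0.

x_k = 2^k − 2·3^k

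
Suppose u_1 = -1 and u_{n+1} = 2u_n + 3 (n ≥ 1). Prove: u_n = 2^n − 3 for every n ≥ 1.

Base case: u_1 = -1, and 2^1 − 3 = 2 − 3 = -1.
Assume u_j = 2^j − 3 for some j ≥ 1.
Then u_{j+1} = 2u_j + 3 = 2·(2^j − 3) + 3 = 2^{j+1} − 6 + 3 = 2^{j+1} − 3.
This completes the inductive step, so u_n = 2^n − 3 for all n ≥ 1.

u_n = 2^n − 3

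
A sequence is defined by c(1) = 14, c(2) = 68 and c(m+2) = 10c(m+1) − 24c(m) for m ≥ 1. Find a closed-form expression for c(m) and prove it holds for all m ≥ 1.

Claim: c(m) = 6^m + 2·4^m.

Base cases: c(1) = 14 and 6^1 + 2·4^1 = 14; c(2) = 68 and 6^2 + 2·4^2 = 68.
Assume c(i) = 6^i + 2·4^i for all 1 ≤ i ≤ j, where j ≥ 2.
Then c(j+1) = 10c(j) − 24c(j−1) = 10·(6^j + 2·4^j) − 24·(6^{j−1} + 2·4^{j−1}) = (10·6 − 24)6^{j−1} + 2·(10·4 − 24)4^{j−1} = 36·6^{j−1} + 32·4^{j−1} = 6^{j+1} + 2·4^{j+1}.
Hence c(m) = 6^m + 2·4^m for every m ≥ 1, by strong induction.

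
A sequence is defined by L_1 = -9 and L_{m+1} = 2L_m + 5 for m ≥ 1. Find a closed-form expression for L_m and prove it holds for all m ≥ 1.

Claim: L_m = -2^{m+1} − 5.

Base case: L_1 = -9, and -2^{1+1} − 5 = -4 − 5 = -9.
Assume L_r = -2^{r+1} − 5 for some r ≥ 1.
Then L_{r+1} = 2L_r + 5 = 2·(-2^{r+1} − 5) + 5 = -2^{r+2} − 10 + 5 = -2^{r+2} − 5.
This completes the inductive step, so L_m = -2^{m+1} − 5 for all m ≥ 1.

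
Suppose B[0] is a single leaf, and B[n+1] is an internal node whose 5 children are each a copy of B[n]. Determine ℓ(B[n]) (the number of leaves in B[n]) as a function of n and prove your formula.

Claim: ℓ(B[n]) = 5^n.

Base case: ℓ(B[0]) = 1, and 5^0 = 1.
Assume ℓ(B[m]) = 5^m.
Then ℓ(B[m+1]) = 5·ℓ(B[m]) = 5·5^m = 5^{m+1}.
Hence ℓ(B[n]) = 5^n for every n ≥ 0, by induction.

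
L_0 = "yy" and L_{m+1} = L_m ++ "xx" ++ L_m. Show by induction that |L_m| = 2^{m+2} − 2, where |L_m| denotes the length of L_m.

Base case: |L_0| = 2, and 2^{0+2} − 2 = 2.
Assume |L_k| = 2^{k+2} − 2.
Then |L_{k+1}| = |L_k| + 2 + |L_k| = 2|L_k| + 2 = 2(2^{k+2} − 2) + 2 = 2^{k+3} − 4 + 2 = 2^{k+3} − 2.
By induction, |L_m| = 2^{m+2} − 2 for all m ≥ 0.

|L_m| = 2^{m+2} − 2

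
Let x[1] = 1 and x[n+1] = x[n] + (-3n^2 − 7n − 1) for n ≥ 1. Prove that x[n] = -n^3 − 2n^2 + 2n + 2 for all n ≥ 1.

Base case: x[1] = 1, and -1^3 − 2·1^2 + 2·1 + 2 = 1.
Assume x[m] = -m^3 − 2m^2 + 2m + 2.
Then x[m+1] = x[m] + (-3m^2 − 7m − 1) = (-m^3 − 2m^2 + 2m + 2) + (-3m^2 − 7m − 1) = -m^3 − 5m^2 − 5m + 1,
and -(m+1)^3 − 2·(m+1)^2 + 2·(m+1) + 2 = -m^3 − 5m^2 − 5m + 1.
This completes the inductive step, so x[n] = -n^3 − 2n^2 + 2n + 2 for all n ≥ 1.

x[n] = -n^3 − 2n^2 + 2n + 2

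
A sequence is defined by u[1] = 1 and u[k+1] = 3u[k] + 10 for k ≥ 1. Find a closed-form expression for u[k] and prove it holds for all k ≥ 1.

Claim: u[k] = 2·3^k − 5.

Base case: u[1] = 1, and 2·3^1 − 5 = 6 − 5 = 1.
Assume u[m] = 2·3^m − 5 for some m ≥ 1.
Then u[m+1] = 3u[m] + 10 = 3·(2·3^m − 5) + 10 = 6·3^m − 15 + 10 = 2·3^{m+1} − 5.
Hence u[k] = 2·3^k − 5 for every k ≥ 1, by induction.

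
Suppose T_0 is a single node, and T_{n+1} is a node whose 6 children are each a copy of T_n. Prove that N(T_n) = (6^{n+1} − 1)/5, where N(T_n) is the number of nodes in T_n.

Base case: N(T_0) = 1, and (6^{0+1} − 1)/5 = 1.
Assume N(T_j) = (6^{j+1} − 1)/5.
Then N(T_{j+1}) = 1 + 6N(T_j) = 1 + 6·(6^{j+1} − 1)/5 = 1 + (6^{j+2} − 6)/5 = (5 + 6^{j+2} − 6)/5 = (6^{j+2} − 1)/5.
This completes the inductive step, so N(T_n) = (6^{n+1} − 1)/5 for all n ≥ 0.

N(T_n) = (6^{n+1} − 1)/5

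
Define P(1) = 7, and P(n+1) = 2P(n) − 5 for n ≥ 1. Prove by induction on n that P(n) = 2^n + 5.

Base case: P(1) = 7, and 2^1 + 5 = 2 + 5 = 7.
Assume P(k) = 2^k + 5 for some k ≥ 1.
Then P(k+1) = 2P(k) − 5 = 2·(2^k + 5) − 5 = 2^{k+1} + 10 − 5 = 2^{k+1} + 5.
So the formula holds for k+1, and by induction P(n) = 2^n + 5 for all n ≥ 1.

P(n) = 2^n + 5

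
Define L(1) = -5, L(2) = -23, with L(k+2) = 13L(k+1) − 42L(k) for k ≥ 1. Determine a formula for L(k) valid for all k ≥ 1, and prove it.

Claim: L(k) = 7^k − 2·6^k.

Base cases: L(1) = -5 and 7^1 − 2·6^1 = -5; L(2) = -23 and 7^2 − 2·6^2 = -23.
Assume L(j) = 7^j − 2·6^j for all 1 ≤ j ≤ r, where r ≥ 2.
Then L(r+1) = 13L(r) − 42L(r−1) = 13·(7^r − 2·6^r) − 42·(7^{r−1} − 2·6^{r−1}) = (13·7 − 42)7^{r−1} − 2·(13·6 − 42)6^{r−1} = 49·7^{r−1} − 72·6^{r−1} = 7^{r+1} − 2·6^{r+1}.
This completes the inductive step, so L(k) = 7^k − 2·6^k for all k ≥ 1.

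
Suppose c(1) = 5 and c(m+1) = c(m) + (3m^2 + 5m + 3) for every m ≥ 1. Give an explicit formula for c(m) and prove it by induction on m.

Claim: c(m) = m^3 + m^2 + m + 2.

Base case: c(1) = 5, and 1^3 + 1^2 + 1 + 2 = 5.
Assume c(r) = r^3 + r^2 + r + 2.
Then c(r+1) = c(r) + (3r^2 + 5r + 3) = (r^3 + r^2 + r + 2) + (3r^2 + 5r + 3) = r^3 + 4r^2 + 6r + 5,
and (r+1)^3 + (r+1)^2 + (r+1) + 2 = r^3 + 4r^2 + 6r + 5.
Hence c(m) = m^3 + m^2 + m + 2 for every m ≥ 1, by induction.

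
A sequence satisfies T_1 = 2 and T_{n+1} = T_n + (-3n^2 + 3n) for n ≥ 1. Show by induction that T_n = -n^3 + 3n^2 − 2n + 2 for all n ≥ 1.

Base case: T_1 = 2, and -1^3 + 3·1^2 − 2·1 + 2 = 2.
Assume T_k = -k^3 + 3k^2 − 2k + 2.
Then T_{k+1} = T_k + (-3k^2 + 3k) = (-k^3 + 3k^2 − 2k + 2) + (-3k^2 + 3k) = -k^3 + k + 2,
and -(k+1)^3 + 3·(k+1)^2 − 2·(k+1) + 2 = -k^3 + k + 2.
By induction, T_n = -n^3 + 3n^2 − 2n + 2 for all n ≥ 1.

T_n = -n^3 + 3n^2 − 2n + 2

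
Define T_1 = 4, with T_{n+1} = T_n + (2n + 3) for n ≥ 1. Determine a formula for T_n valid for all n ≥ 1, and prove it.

Claim: T_n = n^2 + 2n + 1.

Base case: T_1 = 4, and 1^2 + 2·1 + 1 = 4.
Assume T_r = r^2 + 2r + 1.
Then T_{r+1} = T_r + (2r + 3) = (r^2 + 2r + 1) + (2r + 3) = r^2 + 4r + 4,
and (r+1)^2 + 2·(r+1) + 1 = r^2 + 4r + 4.
By induction, T_n = n^2 + 2n + 1 for all n ≥ 1.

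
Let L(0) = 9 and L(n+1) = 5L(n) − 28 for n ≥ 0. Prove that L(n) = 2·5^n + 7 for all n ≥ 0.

Base case: L(0) = 9, and 2·5^0 + 7 = 2 + 7 = 9.
Assume L(k) = 2·5^k + 7 for some k ≥ 0.
Then L(k+1) = 5L(k) − 28 = 5·(2·5^k + 7) − 28 = 10·5^k + 35 − 28 = 2·5^{k+1} + 7.
Hence L(n) = 2·5^n + 7 for every n ≥ 0, by induction.

L(n) = 2·5^n + 7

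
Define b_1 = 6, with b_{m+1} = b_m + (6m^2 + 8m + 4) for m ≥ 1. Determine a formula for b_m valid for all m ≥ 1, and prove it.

Claim: b_m = 2m^3 + m^2 + m + 2.

Base case: b_1 = 6, and 2·1^3 + 1^2 + 1 + 2 = 6.
Assume b_j = 2j^3 + j^2 + j + 2.
Then b_{j+1} = b_j + (6j^2 + 8j + 4) = (2j^3 + j^2 + j + 2) + (6j^2 + 8j + 4) = 2j^3 + 7j^2 + 9j + 6,
and 2·(j+1)^3 + (j+1)^2 + (j+1) + 2 = 2j^3 + 7j^2 + 9j + 6.
This completes the inductive step, so b_m = 2m^3 + m^2 + m + 2 for all m ≥ 1.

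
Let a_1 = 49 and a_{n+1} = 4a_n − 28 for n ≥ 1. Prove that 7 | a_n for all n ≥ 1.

Base case: a_1 = 49 = 7·7, so 7 | a_1.
Assume 7 | a_m, so a_m = 7t for some integer t.
Then a_{m+1} = 4a_m − 28 = 4·(7t) − 28 = 7(4t − 4), so 7 | a_{m+1}.
This completes the inductive step, so 7 | a_n for all n ≥ 1.

7 | a_n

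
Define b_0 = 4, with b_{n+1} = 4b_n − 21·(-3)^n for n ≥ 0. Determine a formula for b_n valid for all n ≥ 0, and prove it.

Claim: b_n = 4^n + 3·(-3)^n.

Base case: b_0 = 4, and 4^0 + 3·(-3)^0 = 1 + 3 = 4.
Assume b_r = 4^r + 3·(-3)^r for some r ≥ 0.
Then b_{r+1} = 4b_r − 21·(-3)^r = 4·(4^r + 3·(-3)^r) − 21·(-3)^r = 4^{r+1} + 12·(-3)^r − 21·(-3)^r = 4^{r+1} − 9·(-3)^r = 4^{r+1} + 3·(-3)^{r+1}.
Hence b_n = 4^n + 3·(-3)^n for every n ≥ 0, by induction.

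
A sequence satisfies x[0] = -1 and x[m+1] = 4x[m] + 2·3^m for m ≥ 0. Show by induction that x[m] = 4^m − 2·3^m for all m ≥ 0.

Base case: x[0] = -1, and 4^0 − 2·3^0 = 1 − 2 = -1.
Assume x[r] = 4^r − 2·3^r for some r ≥ 0.
Then x[r+1] = 4x[r] + 2·3^r = 4·(4^r − 2·3^r) + 2·3^r = 4^{r+1} − 8·3^r + 2·3^r = 4^{r+1} − 6·3^r = 4^{r+1} − 2·3^{r+1}.
By induction, x[m] = 4^m − 2·3^m for all m ≥ 0.

x[m] = 4^m − 2·3^m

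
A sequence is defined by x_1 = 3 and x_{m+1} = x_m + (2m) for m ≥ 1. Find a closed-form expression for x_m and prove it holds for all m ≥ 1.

Claim: x_m = m^2 − m + 3.

Base case: x_1 = 3, and 1^2 − 1 + 3 = 3.
Assume x_r = r^2 − r + 3.
Then x_{r+1} = x_r + (2r) = (r^2 − r + 3) + (2r) = r^2 + r + 3,
and (r+1)^2 − (r+1) + 3 = r^2 + r + 3.
This completes the inductive step, so x_m = m^2 − m + 3 for all m ≥ 1.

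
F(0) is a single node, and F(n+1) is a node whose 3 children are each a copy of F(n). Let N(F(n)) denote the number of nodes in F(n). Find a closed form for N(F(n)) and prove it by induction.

Claim: N(F(n)) = (3^{n+1} − 1)/2.

Base case: N(F(0)) = 1, and (3^{0+1} − 1)/2 = 1.
Assume N(F(r)) = (3^{r+1} − 1)/2.
Then N(F(r+1)) = 1 + 3N(F(r)) = 1 + 3·(3^{r+1} − 1)/2 = 1 + (3^{r+2} − 3)/2 = (2 + 3^{r+2} − 3)/2 = (3^{r+2} − 1)/2.
Hence N(F(n)) = (3^{n+1} − 1)/2 for every n ≥ 0, by induction.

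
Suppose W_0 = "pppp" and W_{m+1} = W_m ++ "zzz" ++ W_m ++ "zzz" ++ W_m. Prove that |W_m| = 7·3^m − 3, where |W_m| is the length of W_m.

Base case: |W_0| = 4, and 7·3^0 − 3 = 4.
Assume |W_k| = 7·3^k − 3.
Then |W_{k+1}| = 3|W_k| + 6 = 3(7·3^k − 3) + 6 = 7·3^{k+1} − 9 + 6 = 7·3^{k+1} − 3.
So the formula holds for k+1, and by induction |W_m| = 7·3^m − 3 for all m ≥ 0.

|W_m| = 7·3^m − 3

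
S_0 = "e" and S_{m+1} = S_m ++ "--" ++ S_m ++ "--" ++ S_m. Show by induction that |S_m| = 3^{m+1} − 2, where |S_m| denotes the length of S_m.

Base case: |S_0| = 1, and 3^{0+1} − 2 = 1.
Assume |S_j| = 3^{j+1} − 2.
Then |S_{j+1}| = 3|S_j| + 4 = 3(3^{j+1} − 2) + 4 = 3^{j+2} − 6 + 4 = 3^{j+2} − 2.
So the formula holds for j+1, and by induction |S_m| = 3^{m+1} − 2 for all m ≥ 0.

|S_m| = 3^{m+1} − 2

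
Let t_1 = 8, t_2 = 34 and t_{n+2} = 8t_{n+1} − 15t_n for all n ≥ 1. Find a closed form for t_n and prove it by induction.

Claim: t_n = 5^n + 3^n.

Base cases: t_1 = 8 and 5^1 + 3^1 = 8; t_2 = 34 and 5^2 + 3^2 = 34.
Assume t_i = 5^i + 3^i for all 1 ≤ i ≤ j, where j ≥ 2.
Then t_{j+1} = 8t_j − 15t_{j−1} = 8·(5^j + 3^j) − 15·(5^{j−1} + 3^{j−1}) = (8·5 − 15)5^{j−1} + (8·3 − 15)3^{j−1} = 25·5^{j−1} + 9·3^{j−1} = 5^{j+1} + 3^{j+1}.
So the formula holds for j+1, and by strong induction t_n = 5^n + 3^n for all n ≥ 1.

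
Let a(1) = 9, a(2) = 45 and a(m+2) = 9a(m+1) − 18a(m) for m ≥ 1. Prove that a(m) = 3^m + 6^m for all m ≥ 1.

Base cases: a(1) = 9 and 3^1 + 6^1 = 9; a(2) = 45 and 3^2 + 6^2 = 45.
Assume a(j) = 3^j + 6^j for all 1 ≤ j ≤ r, where r ≥ 2.
Then a(r+1) = 9a(r) − 18a(r−1) = 9·(3^r + 6^r) − 18·(3^{r−1} + 6^{r−1}) = (9·3 − 18)3^{r−1} + (9·6 − 18)6^{r−1} = 9·3^{r−1} + 36·6^{r−1} = 3^{r+1} + 6^{r+1}.
Hence a(m) = 3^m + 6^m for every m ≥ 1, by strong induction.

a(m) = 3^m + 6^m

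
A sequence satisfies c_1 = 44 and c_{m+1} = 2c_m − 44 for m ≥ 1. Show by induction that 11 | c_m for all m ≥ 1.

Base case: c_1 = 44 = 11·4, so 11 | c_1.
Assume 11 | c_j, so c_j = 11t for some integer t.
Then c_{j+1} = 2c_j − 44 = 2·(11t) − 44 = 11(2t − 4), so 11 | c_{j+1}.
So the property holds for j+1, and by induction 11 | c_m for all m ≥ 1.

11 | c_m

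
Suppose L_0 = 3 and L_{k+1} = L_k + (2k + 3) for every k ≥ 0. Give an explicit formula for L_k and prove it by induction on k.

Claim: L_k = k^2 + 2k + 3.

Base case: L_0 = 3, and 0^2 + 2·0 + 3 = 3.
Assume L_m = m^2 + 2m + 3.
Then L_{m+1} = L_m + (2m + 3) = (m^2 + 2m + 3) + (2m + 3) = m^2 + 4m + 6,
and (m+1)^2 + 2·(m+1) + 3 = m^2 + 4m + 6.
Hence L_k = k^2 + 2k + 3 for every k ≥ 0, by induction.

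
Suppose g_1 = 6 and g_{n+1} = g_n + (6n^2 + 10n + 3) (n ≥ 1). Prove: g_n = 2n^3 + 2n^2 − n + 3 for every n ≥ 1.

Base case: g_1 = 6, and 2·1^3 + 2·1^2 − 1 + 3 = 6.
Assume g_r = 2r^3 + 2r^2 − r + 3.
Then g_{r+1} = g_r + (6r^2 + 10r + 3) = (2r^3 + 2r^2 − r + 3) + (6r^2 + 10r + 3) = 2r^3 + 8r^2 + 9r + 6,
and 2·(r+1)^3 + 2·(r+1)^2 − (r+1) + 3 = 2r^3 + 8r^2 + 9r + 6.
By induction, g_n = 2n^3 + 2n^2 − n + 3 for all n ≥ 1.

g_n = 2n^3 + 2n^2 − n + 3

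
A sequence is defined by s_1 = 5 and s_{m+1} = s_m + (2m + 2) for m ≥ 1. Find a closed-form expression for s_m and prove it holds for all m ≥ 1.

Claim: s_m = m^2 + m + 3.

Base case: s_1 = 5, and 1^2 + 1 + 3 = 5.
Assume s_j = j^2 + j + 3.
Then s_{j+1} = s_j + (2j + 2) = (j^2 + j + 3) + (2j + 2) = j^2 + 3j + 5,
and (j+1)^2 + (j+1) + 3 = j^2 + 3j + 5.
This completes the inductive step, so s_m = m^2 + m + 3 for all m ≥ 1.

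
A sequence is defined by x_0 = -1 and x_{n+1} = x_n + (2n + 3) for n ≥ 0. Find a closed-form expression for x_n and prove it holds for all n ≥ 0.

Claim: x_n = n^2 + 2n − 1.

Base case: x_0 = -1, and 0^2 + 2·0 − 1 = -1.
Assume x_r = r^2 + 2r − 1.
Then x_{r+1} = x_r + (2r + 3) = (r^2 + 2r − 1) + (2r + 3) = r^2 + 4r + 2,
and (r+1)^2 + 2·(r+1) − 1 = r^2 + 4r + 2.
This completes the inductive step, so x_n = n^2 + 2n − 1 for all n ≥ 0.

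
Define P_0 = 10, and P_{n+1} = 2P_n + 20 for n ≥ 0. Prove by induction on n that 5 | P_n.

Base case: P_0 = 10 = 5·2, so 5 | P_0.
Assume 5 | P_r, so P_r = 5t for some integer t.
Then P_{r+1} = 2P_r + 20 = 2·(5t) + 20 = 5(2t + 4), so 5 | P_{r+1}.
This completes the inductive step, so 5 | P_n for all n ≥ 0.

5 | P_n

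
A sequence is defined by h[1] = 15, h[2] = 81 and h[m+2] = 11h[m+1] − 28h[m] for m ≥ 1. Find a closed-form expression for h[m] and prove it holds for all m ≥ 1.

Claim: h[m] = 7^m + 2·4^m.

Base cases: h[1] = 15 and 7^1 + 2·4^1 = 15; h[2] = 81 and 7^2 + 2·4^2 = 81.
Assume h[i] = 7^i + 2·4^i for all 1 ≤ i ≤ j, where j ≥ 2.
Then h[j+1] = 11h[j] − 28h[j−1] = 11·(7^j + 2·4^j) − 28·(7^{j−1} + 2·4^{j−1}) = (11·7 − 28)7^{j−1} + 2·(11·4 − 28)4^{j−1} = 49·7^{j−1} + 32·4^{j−1} = 7^{j+1} + 2·4^{j+1}.
So the formula holds for j+1, and by strong induction h[m] = 7^m + 2·4^m for all m ≥ 1.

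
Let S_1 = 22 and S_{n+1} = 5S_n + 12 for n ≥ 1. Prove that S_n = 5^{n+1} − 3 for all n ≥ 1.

Base case: S_1 = 22, and 5^{1+1} − 3 = 25 − 3 = 22.
Assume S_m = 5^{m+1} − 3 for some m ≥ 1.
Then S_{m+1} = 5S_m + 12 = 5·(5^{m+1} − 3) + 12 = 5^{m+2} − 15 + 12 = 5^{m+2} − 3.
This completes the inductive step, so S_n = 5^{n+1} − 3 for all n ≥ 1.

S_n = 5^{n+1} − 3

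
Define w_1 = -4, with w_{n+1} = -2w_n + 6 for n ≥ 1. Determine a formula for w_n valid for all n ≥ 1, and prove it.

Claim: w_n = 3·(-2)^n + 2.

Base case: w_1 = -4, and 3·(-2)^1 + 2 = -6 + 2 = -4.
Assume w_k = 3·(-2)^k + 2 for some k ≥ 1.
Then w_{k+1} = -2w_k + 6 = -2·(3·(-2)^k + 2) + 6 = -6·(-2)^k − 4 + 6 = 3·(-2)^{k+1} + 2.
This completes the inductive step, so w_n = 3·(-2)^n + 2 for all n ≥ 1.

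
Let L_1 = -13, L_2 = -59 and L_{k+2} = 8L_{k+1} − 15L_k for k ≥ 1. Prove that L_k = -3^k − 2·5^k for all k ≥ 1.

Base cases: L_1 = -13 and -3^1 − 2·5^1 = -13; L_2 = -59 and -3^2 − 2·5^2 = -59.
Assume L_j = -3^j − 2·5^j for all 1 ≤ j ≤ r, where r ≥ 2.
Then L_{r+1} = 8L_r − 15L_{r−1} = 8·(-3^r − 2·5^r) − 15·(-3^{r−1} − 2·5^{r−1}) = -(8·3 − 15)3^{r−1} − 2·(8·5 − 15)5^{r−1} = -9·3^{r−1} − 50·5^{r−1} = -3^{r+1} − 2·5^{r+1}.
So the formula holds for r+1, and by strong induction L_k = -3^k − 2·5^k for all k ≥ 1.

L_k = -3^k − 2·5^k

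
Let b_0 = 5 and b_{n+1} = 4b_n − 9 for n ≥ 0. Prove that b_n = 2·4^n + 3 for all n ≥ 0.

Base case: b_0 = 5, and 2·4^0 + 3 = 2 + 3 = 5.
Assume b_j = 2·4^j + 3 for some j ≥ 0.
Then b_{j+1} = 4b_j − 9 = 4·(2·4^j + 3) − 9 = 8·4^j + 12 − 9 = 2·4^{j+1} + 3.
Hence b_n = 2·4^n + 3 for every n ≥ 0, by induction.

b_n = 2·4^n + 3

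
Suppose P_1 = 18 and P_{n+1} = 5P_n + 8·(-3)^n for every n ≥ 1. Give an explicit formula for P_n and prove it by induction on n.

Claim: P_n = 3·5^n − (-3)^n.

Base case: P_1 = 18, and 3·5^1 − (-3)^1 = 15 + 3 = 18.
Assume P_m = 3·5^m − (-3)^m for some m ≥ 1.
Then P_{m+1} = 5P_m + 8·(-3)^m = 5·(3·5^m − (-3)^m) + 8·(-3)^m = 3·5^{m+1} − 5·(-3)^m + 8·(-3)^m = 3·5^{m+1} + 3·(-3)^m = 3·5^{m+1} − (-3)^{m+1}.
Hence P_n = 3·5^n − (-3)^n for every n ≥ 1, by induction.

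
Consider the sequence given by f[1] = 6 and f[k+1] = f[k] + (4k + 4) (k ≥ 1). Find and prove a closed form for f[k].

Claim: f[k] = 2k^2 + 2k + 2.

Base case: f[1] = 6, and 2·1^2 + 2·1 + 2 = 6.
Assume f[r] = 2r^2 + 2r + 2.
Then f[r+1] = f[r] + (4r + 4) = (2r^2 + 2r + 2) + (4r + 4) = 2r^2 + 6r + 6,
and 2·(r+1)^2 + 2·(r+1) + 2 = 2r^2 + 6r + 6.
This completes the inductive step, so f[k] = 2k^2 + 2k + 2 for all k ≥ 1.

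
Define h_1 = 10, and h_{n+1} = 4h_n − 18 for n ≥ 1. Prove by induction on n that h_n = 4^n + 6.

Base case: h_1 = 10, and 4^1 + 6 = 4 + 6 = 10.
Assume h_j = 4^j + 6 for some j ≥ 1.
Then h_{j+1} = 4h_j − 18 = 4·(4^j + 6) − 18 = 4^{j+1} + 24 − 18 = 4^{j+1} + 6.
So the formula holds for j+1, and by induction h_n = 4^n + 6 for all n ≥ 1.

h_n = 4^n + 6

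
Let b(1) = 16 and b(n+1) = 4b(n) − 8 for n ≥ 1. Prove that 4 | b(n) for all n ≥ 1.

Base case: b(1) = 16 = 4·4, so 4 | b(1).
Assume 4 | b(k), so b(k) = 4t for some integer t.
Then b(k+1) = 4b(k) − 8 = 4·(4t) − 8 = 4(4t − 2), so 4 | b(k+1).
Hence 4 | b(n) for every n ≥ 1, by induction.

4 | b(n)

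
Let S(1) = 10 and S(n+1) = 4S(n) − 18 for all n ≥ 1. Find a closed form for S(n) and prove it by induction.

Claim: S(n) = 4^n + 6.

Base case: S(1) = 10, and 4^1 + 6 = 4 + 6 = 10.
Assume S(k) = 4^k + 6 for some k ≥ 1.
Then S(k+1) = 4S(k) − 18 = 4·(4^k + 6) − 18 = 4^{k+1} + 24 − 18 = 4^{k+1} + 6.
By induction, S(n) = 4^n + 6 for all n ≥ 1.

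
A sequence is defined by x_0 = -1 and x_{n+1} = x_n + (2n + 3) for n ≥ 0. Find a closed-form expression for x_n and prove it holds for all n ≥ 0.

Claim: x_n = n^2 + 2n − 1.

Base case: x_0 = -1, and 0^2 + 2·0 − 1 = -1.
Assume x_r = r^2 + 2r − 1.
Then x_{r+1} = x_r + (2r + 3) = (r^2 + 2r − 1) + (2r + 3) = r^2 + 4r + 2,
and (r+1)^2 + 2·(r+1) − 1 = r^2 + 4r + 2.
This completes the inductive step, so x_n = n^2 + 2n − 1 for all n ≥ 0.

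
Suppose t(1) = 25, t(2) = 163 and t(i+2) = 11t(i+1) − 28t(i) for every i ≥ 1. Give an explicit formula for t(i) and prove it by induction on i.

Claim: t(i) = 3·7^i + 4^i.

Base cases: t(1) = 25 and 3·7^1 + 4^1 = 25; t(2) = 163 and 3·7^2 + 4^2 = 163.
Assume t(j) = 3·7^j + 4^j for all 1 ≤ j ≤ r, where r ≥ 2.
Then t(r+1) = 11t(r) − 28t(r−1) = 11·(3·7^r + 4^r) − 28·(3·7^{r−1} + 4^{r−1}) = 3·(11·7 − 28)7^{r−1} + (11·4 − 28)4^{r−1} = 147·7^{r−1} + 16·4^{r−1} = 3·7^{r+1} + 4^{r+1}.
Hence t(i) = 3·7^i + 4^i for every i ≥ 1, by strong induction.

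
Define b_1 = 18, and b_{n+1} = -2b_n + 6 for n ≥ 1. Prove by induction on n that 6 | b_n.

Base case: b_1 = 18 = 6·3, so 6 | b_1.
Assume 6 | b_r, so b_r = 6t for some integer t.
Then b_{r+1} = -2b_r + 6 = -2·(6t) + 6 = 6(-2t + 1), so 6 | b_{r+1}.
So the property holds for r+1, and by induction 6 | b_n for all n ≥ 1.

6 | b_n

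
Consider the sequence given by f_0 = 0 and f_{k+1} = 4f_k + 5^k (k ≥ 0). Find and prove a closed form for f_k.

Claim: f_k = -4^k + 5^k.

Base case: f_0 = 0, and -4^0 + 5^0 = -1 + 1 = 0.
Assume f_r = -4^r + 5^r for some r ≥ 0.
Then f_{r+1} = 4f_r + 5^r = 4·(-4^r + 5^r) + 5^r = -4^{r+1} + 4·5^r + 5^r = -4^{r+1} + 5·5^r = -4^{r+1} + 5^{r+1}.
This completes the inductive step, so f_k = -4^k + 5^k for all k ≥ 0.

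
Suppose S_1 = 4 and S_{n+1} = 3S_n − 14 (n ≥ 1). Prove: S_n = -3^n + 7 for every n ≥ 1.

Base case: S_1 = 4, and -3^1 + 7 = -3 + 7 = 4.
Assume S_k = -3^k + 7 for some k ≥ 1.
Then S_{k+1} = 3S_k − 14 = 3·(-3^k + 7) − 14 = -3^{k+1} + 21 − 14 = -3^{k+1} + 7.
By induction, S_n = -3^n + 7 for all n ≥ 1.

S_n = -3^n + 7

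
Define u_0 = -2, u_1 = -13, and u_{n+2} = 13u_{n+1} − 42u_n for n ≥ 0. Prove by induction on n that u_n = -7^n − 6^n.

Base cases: u_0 = -2 and -7^0 − 6^0 = -2; u_1 = -13 and -7^1 − 6^1 = -13.
Assume u_j = -7^j − 6^j for all 0 ≤ j ≤ k, where k ≥ 1.
Then u_{k+1} = 13u_k − 42u_{k−1} = 13·(-7^k − 6^k) − 42·(-7^{k−1} − 6^{k−1}) = -(13·7 − 42)7^{k−1} − (13·6 − 42)6^{k−1} = -49·7^{k−1} − 36·6^{k−1} = -7^{k+1} − 6^{k+1}.
By strong induction, u_n = -7^n − 6^n for all n ≥ 0.

u_n = -7^n − 6^n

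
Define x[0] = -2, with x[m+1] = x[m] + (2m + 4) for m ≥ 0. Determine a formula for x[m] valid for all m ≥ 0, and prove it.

Claim: x[m] = m^2 + 3m − 2.

Base case: x[0] = -2, and 0^2 + 3·0 − 2 = -2.
Assume x[r] = r^2 + 3r − 2.
Then x[r+1] = x[r] + (2r + 4) = (r^2 + 3r − 2) + (2r + 4) = r^2 + 5r + 2,
and (r+1)^2 + 3·(r+1) − 2 = r^2 + 5r + 2.
Hence x[m] = m^2 + 3m − 2 for every m ≥ 0, by induction.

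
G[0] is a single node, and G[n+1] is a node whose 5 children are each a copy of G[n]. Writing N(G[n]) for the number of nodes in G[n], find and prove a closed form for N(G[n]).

Claim: N(G[n]) = (5^{n+1} − 1)/4.

Base case: N(G[0]) = 1, and (5^{0+1} − 1)/4 = 1.
Assume N(G[k]) = (5^{k+1} − 1)/4.
Then N(G[k+1]) = 1 + 5N(G[k]) = 1 + 5·(5^{k+1} − 1)/4 = 1 + (5^{k+2} − 5)/4 = (4 + 5^{k+2} − 5)/4 = (5^{k+2} − 1)/4.
So the formula holds for k+1, and by induction N(G[n]) = (5^{n+1} − 1)/4 for all n ≥ 0.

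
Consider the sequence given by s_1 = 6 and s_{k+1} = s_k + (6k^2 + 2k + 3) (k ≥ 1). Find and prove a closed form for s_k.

Claim: s_k = 2k^3 − 2k^2 + 3k + 3.

Base case: s_1 = 6, and 2·1^3 − 2·1^2 + 3·1 + 3 = 6.
Assume s_r = 2r^3 − 2r^2 + 3r + 3.
Then s_{r+1} = s_r + (6r^2 + 2r + 3) = (2r^3 − 2r^2 + 3r + 3) + (6r^2 + 2r + 3) = 2r^3 + 4r^2 + 5r + 6,
and 2·(r+1)^3 − 2·(r+1)^2 + 3·(r+1) + 3 = 2r^3 + 4r^2 + 5r + 6.
Hence s_k = 2k^3 − 2k^2 + 3k + 3 for every k ≥ 1, by induction.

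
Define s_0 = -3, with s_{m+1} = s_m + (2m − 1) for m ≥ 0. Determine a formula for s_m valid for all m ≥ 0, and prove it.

Claim: s_m = m^2 − 2m − 3.

Base case: s_0 = -3, and 0^2 − 2·0 − 3 = -3.
Assume s_k = k^2 − 2k − 3.
Then s_{k+1} = s_k + (2k − 1) = (k^2 − 2k − 3) + (2k − 1) = k^2 − 4,
and (k+1)^2 − 2·(k+1) − 3 = k^2 − 4.
This completes the inductive step, so s_m = m^2 − 2m − 3 for all m ≥ 0.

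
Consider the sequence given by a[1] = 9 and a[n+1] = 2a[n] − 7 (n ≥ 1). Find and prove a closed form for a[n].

Claim: a[n] = 2^n + 7.

Base case: a[1] = 9, and 2^1 + 7 = 2 + 7 = 9.
Assume a[m] = 2^m + 7 for some m ≥ 1.
Then a[m+1] = 2a[m] − 7 = 2·(2^m + 7) − 7 = 2^{m+1} + 14 − 7 = 2^{m+1} + 7.
By induction, a[n] = 2^n + 7 for all n ≥ 1.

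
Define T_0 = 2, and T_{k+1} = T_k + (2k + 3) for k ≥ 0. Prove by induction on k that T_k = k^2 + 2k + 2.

Base case: T_0 = 2, and 0^2 + 2·0 + 2 = 2.
Assume T_j = j^2 + 2j + 2.
Then T_{j+1} = T_j + (2j + 3) = (j^2 + 2j + 2) + (2j + 3) = j^2 + 4j + 5,
and (j+1)^2 + 2·(j+1) + 2 = j^2 + 4j + 5.
This completes the inductive step, so T_k = k^2 + 2k + 2 for all k ≥ 0.

T_k = k^2 + 2k + 2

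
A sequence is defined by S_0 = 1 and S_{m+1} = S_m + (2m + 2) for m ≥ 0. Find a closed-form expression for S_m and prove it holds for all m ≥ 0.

Claim: S_m = m^2 + m + 1.

Base case: S_0 = 1, and 0^2 + 0 + 1 = 1.
Assume S_k = k^2 + k + 1.
Then S_{k+1} = S_k + (2k + 2) = (k^2 + k + 1) + (2k + 2) = k^2 + 3k + 3,
and (k+1)^2 + (k+1) + 1 = k^2 + 3k + 3.
Hence S_m = m^2 + m + 1 for every m ≥ 0, by induction.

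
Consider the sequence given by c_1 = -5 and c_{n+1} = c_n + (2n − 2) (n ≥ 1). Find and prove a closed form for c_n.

Claim: c_n = n^2 − 3n − 3.

Base case: c_1 = -5, and 1^2 − 3·1 − 3 = -5.
Assume c_r = r^2 − 3r − 3.
Then c_{r+1} = c_r + (2r − 2) = (r^2 − 3r − 3) + (2r − 2) = r^2 − r − 5,
and (r+1)^2 − 3·(r+1) − 3 = r^2 − r − 5.
By induction, c_n = n^2 − 3n − 3 for all n ≥ 1.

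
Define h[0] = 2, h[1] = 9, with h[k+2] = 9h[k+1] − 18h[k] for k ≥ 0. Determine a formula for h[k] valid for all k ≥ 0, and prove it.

Claim: h[k] = 3^k + 6^k.

Base cases: h[0] = 2 and 3^0 + 6^0 = 2; h[1] = 9 and 3^1 + 6^1 = 9.
Assume h[j] = 3^j + 6^j for all 0 ≤ j ≤ r, where r ≥ 1.
Then h[r+1] = 9h[r] − 18h[r−1] = 9·(3^r + 6^r) − 18·(3^{r−1} + 6^{r−1}) = (9·3 − 18)3^{r−1} + (9·6 − 18)6^{r−1} = 9·3^{r−1} + 36·6^{r−1} = 3^{r+1} + 6^{r+1}.
This completes the inductive step, so h[k] = 3^k + 6^k for all k ≥ 0.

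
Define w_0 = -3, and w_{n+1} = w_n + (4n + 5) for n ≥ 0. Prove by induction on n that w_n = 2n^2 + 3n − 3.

Base case: w_0 = -3, and 2·0^2 + 3·0 − 3 = -3.
Assume w_k = 2k^2 + 3k − 3.
Then w_{k+1} = w_k + (4k + 5) = (2k^2 + 3k − 3) + (4k + 5) = 2k^2 + 7k + 2,
and 2·(k+1)^2 + 3·(k+1) − 3 = 2k^2 + 7k + 2.
By induction, w_n = 2n^2 + 3n − 3 for all n ≥ 0.

w_n = 2n^2 + 3n − 3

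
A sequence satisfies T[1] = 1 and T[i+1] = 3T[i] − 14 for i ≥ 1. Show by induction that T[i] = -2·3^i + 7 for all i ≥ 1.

Base case: T[1] = 1, and -2·3^1 + 7 = -6 + 7 = 1.
Assume T[k] = -2·3^k + 7 for some k ≥ 1.
Then T[k+1] = 3T[k] − 14 = 3·(-2·3^k + 7) − 14 = -6·3^k + 21 − 14 = -2·3^{k+1} + 7.
By induction, T[i] = -2·3^i + 7 for all i ≥ 1.

T[i] = -2·3^i + 7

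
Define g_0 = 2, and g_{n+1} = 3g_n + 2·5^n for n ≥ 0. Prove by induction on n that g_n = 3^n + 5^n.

Base case: g_0 = 2, and 3^0 + 5^0 = 1 + 1 = 2.
Assume g_j = 3^j + 5^j for some j ≥ 0.
Then g_{j+1} = 3g_j + 2·5^j = 3·(3^j + 5^j) + 2·5^j = 3^{j+1} + 3·5^j + 2·5^j = 3^{j+1} + 5·5^j = 3^{j+1} + 5^{j+1}.
So the formula holds for j+1, and by induction g_n = 3^n + 5^n for all n ≥ 0.

g_n = 3^n + 5^n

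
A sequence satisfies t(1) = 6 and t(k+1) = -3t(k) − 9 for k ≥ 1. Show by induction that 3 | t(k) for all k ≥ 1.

Base case: t(1) = 6 = 3·2, so 3 | t(1).
Assume 3 | t(m), so t(m) = 3s for some integer s.
Then t(m+1) = -3t(m) − 9 = -3·(3s) − 9 = 3(-3s − 3), so 3 | t(m+1).
This completes the inductive step, so 3 | t(k) for all k ≥ 1.

3 | t(k)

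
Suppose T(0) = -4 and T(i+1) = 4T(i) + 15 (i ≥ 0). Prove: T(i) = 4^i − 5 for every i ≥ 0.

Base case: T(0) = -4, and 4^0 − 5 = 1 − 5 = -4.
Assume T(k) = 4^k − 5 for some k ≥ 0.
Then T(k+1) = 4T(k) + 15 = 4·(4^k − 5) + 15 = 4^{k+1} − 20 + 15 = 4^{k+1} − 5.
So the formula holds for k+1, and by induction T(i) = 4^i − 5 for all i ≥ 0.

T(i) = 4^i − 5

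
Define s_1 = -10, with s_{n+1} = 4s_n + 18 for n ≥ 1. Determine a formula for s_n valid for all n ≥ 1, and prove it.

Claim: s_n = -4^n − 6.

Base case: s_1 = -10, and -4^1 − 6 = -4 − 6 = -10.
Assume s_k = -4^k − 6 for some k ≥ 1.
Then s_{k+1} = 4s_k + 18 = 4·(-4^k − 6) + 18 = -4^{k+1} − 24 + 18 = -4^{k+1} − 6.
This completes the inductive step, so s_n = -4^n − 6 for all n ≥ 1.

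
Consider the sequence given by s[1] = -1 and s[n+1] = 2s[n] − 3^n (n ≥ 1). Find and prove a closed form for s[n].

Claim: s[n] = 2^n − 3^n.

Base case: s[1] = -1, and 2^1 − 3^1 = 2 − 3 = -1.
Assume s[r] = 2^r − 3^r for some r ≥ 1.
Then s[r+1] = 2s[r] − 3^r = 2·(2^r − 3^r) − 3^r = 2^{r+1} − 2·3^r − 3^r = 2^{r+1} − 3·3^r = 2^{r+1} − 3^{r+1}.
So the formula holds for r+1, and by induction s[n] = 2^n − 3^n for all n ≥ 1.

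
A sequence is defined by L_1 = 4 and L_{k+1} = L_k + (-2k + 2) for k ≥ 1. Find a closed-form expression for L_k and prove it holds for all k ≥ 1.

Claim: L_k = -k^2 + 3k + 2.

Base case: L_1 = 4, and -1^2 + 3·1 + 2 = 4.
Assume L_r = -r^2 + 3r + 2.
Then L_{r+1} = L_r + (-2r + 2) = (-r^2 + 3r + 2) + (-2r + 2) = -r^2 + r + 4,
and -(r+1)^2 + 3·(r+1) + 2 = -r^2 + r + 4.
By induction, L_k = -k^2 + 3k + 2 for all k ≥ 1.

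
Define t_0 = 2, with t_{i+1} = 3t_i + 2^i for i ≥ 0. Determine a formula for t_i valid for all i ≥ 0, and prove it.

Claim: t_i = 3·3^i − 2^i.

Base case: t_0 = 2, and 3·3^0 − 2^0 = 3 − 1 = 2.
Assume t_j = 3·3^j − 2^j for some j ≥ 0.
Then t_{j+1} = 3t_j + 2^j = 3·(3·3^j − 2^j) + 2^j = 3·3^{j+1} − 3·2^j + 2^j = 3·3^{j+1} − 2·2^j = 3·3^{j+1} − 2^{j+1}.
Hence t_i = 3·3^i − 2^i for every i ≥ 0, by induction.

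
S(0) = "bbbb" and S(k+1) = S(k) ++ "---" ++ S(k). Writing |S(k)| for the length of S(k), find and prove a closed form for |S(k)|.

Claim: |S(k)| = 7·2^k − 3.

Base case: |S(0)| = 4, and 7·2^0 − 3 = 4.
Assume |S(r)| = 7·2^r − 3.
Then |S(r+1)| = |S(r)| + 3 + |S(r)| = 2|S(r)| + 3 = 2(7·2^r − 3) + 3 = 7·2^{r+1} − 6 + 3 = 7·2^{r+1} − 3.
So the formula holds for r+1, and by induction |S(k)| = 7·2^k − 3 for all k ≥ 0.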